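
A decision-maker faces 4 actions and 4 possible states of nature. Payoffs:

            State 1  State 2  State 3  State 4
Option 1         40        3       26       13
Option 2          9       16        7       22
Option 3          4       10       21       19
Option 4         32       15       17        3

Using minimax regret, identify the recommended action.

Column bests: State 1=40, State 2=16, State 3=26, State 4=22.
Option 1 regrets: 0, 13, 0, 9 → max 13
Option 2 regrets: 31, 0, 19, 0 → max 31
Option 3 regrets: 36, 6, 5, 3 → max 36
Option 4 regrets: 8, 1, 9, 19 → max 19
Smallest max regret = 13 → Option 1.

Option 1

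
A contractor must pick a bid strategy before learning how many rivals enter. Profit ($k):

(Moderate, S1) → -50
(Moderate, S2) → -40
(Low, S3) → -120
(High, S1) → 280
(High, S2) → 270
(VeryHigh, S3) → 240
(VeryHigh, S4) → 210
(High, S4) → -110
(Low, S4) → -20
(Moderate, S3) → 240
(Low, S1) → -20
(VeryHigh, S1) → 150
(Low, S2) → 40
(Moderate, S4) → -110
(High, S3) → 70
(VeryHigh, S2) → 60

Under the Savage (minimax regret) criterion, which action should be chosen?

VeryHigh

Column bests: S1=280, S2=270, S3=240, S4=210.
Low regrets: 300, 230, 360, 230 → max 360
Moderate regrets: 330, 310, 0, 320 → max 330
High regrets: 0, 0, 170, 320 → max 320
VeryHigh regrets: 130, 210, 0, 0 → max 210
Smallest max regret = 210 → VeryHigh.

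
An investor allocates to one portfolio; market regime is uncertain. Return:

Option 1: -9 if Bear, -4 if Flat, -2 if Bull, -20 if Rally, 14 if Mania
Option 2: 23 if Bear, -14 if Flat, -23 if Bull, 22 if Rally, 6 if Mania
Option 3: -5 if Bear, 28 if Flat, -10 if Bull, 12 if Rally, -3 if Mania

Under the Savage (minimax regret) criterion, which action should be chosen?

Option 3

Column bests: Bear=23, Flat=28, Bull=-2, Rally=22, Mania=14.
Option 1 regrets: 32, 32, 0, 42, 0 → max 42
Option 2 regrets: 0, 42, 21, 0, 8 → max 42
Option 3 regrets: 28, 0, 8, 10, 17 → max 28
Smallest max regret = 28 → Option 3.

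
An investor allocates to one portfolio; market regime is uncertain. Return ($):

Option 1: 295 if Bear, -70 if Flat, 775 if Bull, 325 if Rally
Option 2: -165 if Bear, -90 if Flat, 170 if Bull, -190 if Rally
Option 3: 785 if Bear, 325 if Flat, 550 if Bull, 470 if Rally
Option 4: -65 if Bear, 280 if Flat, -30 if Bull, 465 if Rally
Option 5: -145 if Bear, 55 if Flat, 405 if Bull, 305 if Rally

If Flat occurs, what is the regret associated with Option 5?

270

Best payoff under Flat is 325.
Regret = 325 − 55 = 270.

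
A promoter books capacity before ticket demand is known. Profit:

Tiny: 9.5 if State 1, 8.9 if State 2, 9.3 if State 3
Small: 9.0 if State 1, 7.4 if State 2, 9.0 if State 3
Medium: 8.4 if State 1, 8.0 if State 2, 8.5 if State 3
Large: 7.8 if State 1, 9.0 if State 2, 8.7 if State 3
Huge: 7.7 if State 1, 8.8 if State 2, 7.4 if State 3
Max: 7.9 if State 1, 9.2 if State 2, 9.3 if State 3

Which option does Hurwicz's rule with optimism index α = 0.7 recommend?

Tiny

Tiny: 0.7·9.5 + 0.3·8.9 = 9.32
Small: 0.7·9.0 + 0.3·7.4 = 8.52
Medium: 0.7·8.5 + 0.3·8.0 = 8.35
Large: 0.7·9.0 + 0.3·7.8 = 8.64
Huge: 0.7·8.8 + 0.3·7.4 = 8.38
Max: 0.7·9.3 + 0.3·7.9 = 8.88
Highest Hurwicz score = 9.32 → Tiny.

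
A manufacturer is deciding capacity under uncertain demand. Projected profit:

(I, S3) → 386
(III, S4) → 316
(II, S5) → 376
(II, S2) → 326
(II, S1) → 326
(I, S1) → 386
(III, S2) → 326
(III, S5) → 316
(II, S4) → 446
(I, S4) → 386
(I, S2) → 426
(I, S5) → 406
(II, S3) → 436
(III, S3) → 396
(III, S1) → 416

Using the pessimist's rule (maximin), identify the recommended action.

I

Row minima: I=386, II=326, III=316
Best worst-case = 386 → I.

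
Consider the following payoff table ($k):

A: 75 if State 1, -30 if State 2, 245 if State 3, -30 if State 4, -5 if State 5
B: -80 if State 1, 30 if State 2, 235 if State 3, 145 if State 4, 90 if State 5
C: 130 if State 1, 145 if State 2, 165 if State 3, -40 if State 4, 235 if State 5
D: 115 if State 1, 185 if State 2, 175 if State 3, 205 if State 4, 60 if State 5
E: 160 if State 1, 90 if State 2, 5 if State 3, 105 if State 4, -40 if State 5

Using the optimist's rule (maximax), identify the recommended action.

A

Row maxima: A=245, B=235, C=235, D=205, E=160
Best best-case = 245 → A.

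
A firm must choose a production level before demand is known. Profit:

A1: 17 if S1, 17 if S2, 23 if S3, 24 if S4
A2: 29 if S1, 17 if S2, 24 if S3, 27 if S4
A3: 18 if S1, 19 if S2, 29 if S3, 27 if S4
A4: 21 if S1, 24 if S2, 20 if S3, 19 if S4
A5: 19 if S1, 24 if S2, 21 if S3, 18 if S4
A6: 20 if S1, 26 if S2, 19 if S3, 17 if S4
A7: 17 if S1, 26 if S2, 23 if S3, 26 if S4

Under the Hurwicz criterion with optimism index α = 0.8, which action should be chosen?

A1: 0.8·24 + 0.2·17 = 22.6
A2: 0.8·29 + 0.2·17 = 26.6
A3: 0.8·29 + 0.2·18 = 26.8
A4: 0.8·24 + 0.2·19 = 23
A5: 0.8·24 + 0.2·18 = 22.8
A6: 0.8·26 + 0.2·17 = 24.2
A7: 0.8·26 + 0.2·17 = 24.2
Highest Hurwicz score = 26.8 → A3.

A3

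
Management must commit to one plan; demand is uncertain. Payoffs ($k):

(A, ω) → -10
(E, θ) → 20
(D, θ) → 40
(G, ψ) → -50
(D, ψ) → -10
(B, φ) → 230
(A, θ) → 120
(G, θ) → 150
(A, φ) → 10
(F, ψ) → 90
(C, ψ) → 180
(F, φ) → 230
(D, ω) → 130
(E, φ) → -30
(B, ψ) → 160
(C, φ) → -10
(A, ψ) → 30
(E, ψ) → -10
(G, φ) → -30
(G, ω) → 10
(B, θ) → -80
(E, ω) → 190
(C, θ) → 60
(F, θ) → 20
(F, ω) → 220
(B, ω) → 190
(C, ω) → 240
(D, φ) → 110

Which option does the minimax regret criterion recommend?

Column bests: θ=150, φ=230, ψ=180, ω=240.
A regrets: 30, 220, 150, 250 → max 250
B regrets: 230, 0, 20, 50 → max 230
C regrets: 90, 240, 0, 0 → max 240
D regrets: 110, 120, 190, 110 → max 190
E regrets: 130, 260, 190, 50 → max 260
F regrets: 130, 0, 90, 20 → max 130
G regrets: 0, 260, 230, 230 → max 260
Smallest max regret = 130 → F.

F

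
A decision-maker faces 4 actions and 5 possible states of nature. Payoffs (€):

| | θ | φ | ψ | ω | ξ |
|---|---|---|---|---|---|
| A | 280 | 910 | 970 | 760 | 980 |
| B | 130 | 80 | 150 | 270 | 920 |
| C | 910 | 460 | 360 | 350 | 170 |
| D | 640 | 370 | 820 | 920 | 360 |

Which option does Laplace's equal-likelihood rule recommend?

Row averages: A=780, B=310, C=450, D=622
Highest average = 780 → A.

A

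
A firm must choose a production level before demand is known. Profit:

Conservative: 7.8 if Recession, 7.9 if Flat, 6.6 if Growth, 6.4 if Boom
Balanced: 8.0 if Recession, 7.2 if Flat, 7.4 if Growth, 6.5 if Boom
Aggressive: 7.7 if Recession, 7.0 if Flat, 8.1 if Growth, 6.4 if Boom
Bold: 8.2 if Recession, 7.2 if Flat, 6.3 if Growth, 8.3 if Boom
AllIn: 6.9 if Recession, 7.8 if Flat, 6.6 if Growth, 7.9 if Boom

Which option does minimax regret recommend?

Column bests: Recession=8.2, Flat=7.9, Growth=8.1, Boom=8.3.
Conservative regrets: 0.4, 0.0, 1.5, 1.9 → max 1.9
Balanced regrets: 0.2, 0.7, 0.7, 1.8 → max 1.8
Aggressive regrets: 0.5, 0.9, 0.0, 1.9 → max 1.9
Bold regrets: 0.0, 0.7, 1.8, 0.0 → max 1.8
AllIn regrets: 1.3, 0.1, 1.5, 0.4 → max 1.5
Smallest max regret = 1.5 → AllIn.

AllIn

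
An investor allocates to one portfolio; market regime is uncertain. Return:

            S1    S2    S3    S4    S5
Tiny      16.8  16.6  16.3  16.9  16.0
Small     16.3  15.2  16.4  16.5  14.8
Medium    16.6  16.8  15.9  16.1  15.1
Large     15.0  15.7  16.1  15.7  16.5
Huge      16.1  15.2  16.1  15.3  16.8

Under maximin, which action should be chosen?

Row minima: Tiny=16.0, Small=14.8, Medium=15.1, Large=15.0, Huge=15.2
Best worst-case = 16.0 → Tiny.

Tiny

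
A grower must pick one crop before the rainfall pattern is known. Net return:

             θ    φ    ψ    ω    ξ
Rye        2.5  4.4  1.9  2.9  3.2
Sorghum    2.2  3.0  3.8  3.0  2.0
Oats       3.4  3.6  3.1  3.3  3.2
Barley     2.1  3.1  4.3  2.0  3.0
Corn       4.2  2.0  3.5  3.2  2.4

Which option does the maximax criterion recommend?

Rye

Row maxima: Rye=4.4, Sorghum=3.8, Oats=3.6, Barley=4.3, Corn=4.2
Best best-case = 4.4 → Rye.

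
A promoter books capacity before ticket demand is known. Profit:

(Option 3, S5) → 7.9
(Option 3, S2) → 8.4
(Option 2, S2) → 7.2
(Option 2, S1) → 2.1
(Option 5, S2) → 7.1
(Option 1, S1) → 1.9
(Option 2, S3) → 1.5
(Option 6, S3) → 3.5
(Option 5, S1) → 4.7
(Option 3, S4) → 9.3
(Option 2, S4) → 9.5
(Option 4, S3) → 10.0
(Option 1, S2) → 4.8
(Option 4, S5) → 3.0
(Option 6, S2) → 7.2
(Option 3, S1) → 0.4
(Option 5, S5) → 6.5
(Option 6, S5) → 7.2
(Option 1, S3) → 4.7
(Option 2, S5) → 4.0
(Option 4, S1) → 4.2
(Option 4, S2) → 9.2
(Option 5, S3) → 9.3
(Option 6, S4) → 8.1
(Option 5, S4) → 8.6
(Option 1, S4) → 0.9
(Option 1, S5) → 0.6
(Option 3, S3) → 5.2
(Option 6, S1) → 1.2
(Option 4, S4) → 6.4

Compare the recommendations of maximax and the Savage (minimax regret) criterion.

maximax → Option 4; minimax regret → Option 5 (disagree)

Row maxima: Option 1=4.8, Option 2=9.5, Option 3=9.3, Option 4=10.0, Option 5=9.3, Option 6=8.1
Best best-case = 10.0 → Option 4.
Column bests: S1=4.7, S2=9.2, S3=10.0, S4=9.5, S5=7.9.
Option 1 regrets: 2.8, 4.4, 5.3, 8.6, 7.3 → max 8.6
Option 2 regrets: 2.6, 2.0, 8.5, 0.0, 3.9 → max 8.5
Option 3 regrets: 4.3, 0.8, 4.8, 0.2, 0.0 → max 4.8
Option 4 regrets: 0.5, 0.0, 0.0, 3.1, 4.9 → max 4.9
Option 5 regrets: 0.0, 2.1, 0.7, 0.9, 1.4 → max 2.1
Option 6 regrets: 3.5, 2.0, 6.5, 1.4, 0.7 → max 6.5
Smallest max regret = 2.1 → Option 5.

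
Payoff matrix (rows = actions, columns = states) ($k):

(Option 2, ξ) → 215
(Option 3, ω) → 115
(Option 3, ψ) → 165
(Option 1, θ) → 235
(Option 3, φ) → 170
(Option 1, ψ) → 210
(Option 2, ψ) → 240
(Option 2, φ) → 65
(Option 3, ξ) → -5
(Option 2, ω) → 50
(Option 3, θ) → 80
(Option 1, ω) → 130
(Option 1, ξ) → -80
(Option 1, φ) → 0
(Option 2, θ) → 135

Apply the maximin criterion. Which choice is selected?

Option 2

Row minima: Option 1=-80, Option 2=50, Option 3=-5
Best worst-case = 50 → Option 2.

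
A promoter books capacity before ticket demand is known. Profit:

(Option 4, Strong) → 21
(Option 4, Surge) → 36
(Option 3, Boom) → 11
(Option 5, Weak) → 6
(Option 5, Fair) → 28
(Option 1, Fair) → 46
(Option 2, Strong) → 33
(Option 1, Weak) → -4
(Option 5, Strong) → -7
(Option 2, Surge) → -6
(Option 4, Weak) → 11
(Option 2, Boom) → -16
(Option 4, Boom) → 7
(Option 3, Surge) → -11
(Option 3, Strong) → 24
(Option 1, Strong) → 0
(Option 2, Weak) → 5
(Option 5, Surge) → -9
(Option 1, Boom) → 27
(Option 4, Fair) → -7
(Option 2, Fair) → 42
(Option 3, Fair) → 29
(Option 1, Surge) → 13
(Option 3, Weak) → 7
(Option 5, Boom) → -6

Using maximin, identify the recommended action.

Row minima: Option 1=-4, Option 2=-16, Option 3=-11, Option 4=-7, Option 5=-9
Best worst-case = -4 → Option 1.

Option 1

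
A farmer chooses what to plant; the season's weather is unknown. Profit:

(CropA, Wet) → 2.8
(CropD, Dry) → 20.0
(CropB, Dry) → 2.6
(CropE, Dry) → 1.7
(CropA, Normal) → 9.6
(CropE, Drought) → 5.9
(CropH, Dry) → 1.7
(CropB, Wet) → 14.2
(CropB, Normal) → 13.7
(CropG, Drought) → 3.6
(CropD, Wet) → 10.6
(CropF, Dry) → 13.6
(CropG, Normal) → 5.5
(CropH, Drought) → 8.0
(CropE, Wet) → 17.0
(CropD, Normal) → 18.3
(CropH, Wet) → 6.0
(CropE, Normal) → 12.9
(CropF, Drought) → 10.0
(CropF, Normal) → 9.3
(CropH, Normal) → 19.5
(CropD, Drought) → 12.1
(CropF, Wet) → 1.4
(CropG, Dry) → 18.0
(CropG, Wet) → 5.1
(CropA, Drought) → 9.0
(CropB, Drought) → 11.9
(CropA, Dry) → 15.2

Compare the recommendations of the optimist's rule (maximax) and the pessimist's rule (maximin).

Row maxima: CropE=17.0, CropF=13.6, CropD=20.0, CropA=15.2, CropG=18.0, CropB=14.2, CropH=19.5
Best best-case = 20.0 → CropD.
Row minima: CropE=1.7, CropF=1.4, CropD=10.6, CropA=2.8, CropG=3.6, CropB=2.6, CropH=1.7
Best worst-case = 10.6 → CropD.

maximax → CropD; maximin → CropD (agree)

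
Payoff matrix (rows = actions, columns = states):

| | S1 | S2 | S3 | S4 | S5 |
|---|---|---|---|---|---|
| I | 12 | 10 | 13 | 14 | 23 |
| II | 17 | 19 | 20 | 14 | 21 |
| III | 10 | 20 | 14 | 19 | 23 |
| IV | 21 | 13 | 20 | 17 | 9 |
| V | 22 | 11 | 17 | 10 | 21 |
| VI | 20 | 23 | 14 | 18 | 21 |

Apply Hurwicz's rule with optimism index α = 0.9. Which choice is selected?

VI

I: 0.9·23 + 0.1·10 = 21.7
II: 0.9·21 + 0.1·14 = 20.3
III: 0.9·23 + 0.1·10 = 21.7
IV: 0.9·21 + 0.1·9 = 19.8
V: 0.9·22 + 0.1·10 = 20.8
VI: 0.9·23 + 0.1·14 = 22.1
Highest Hurwicz score = 22.1 → VI.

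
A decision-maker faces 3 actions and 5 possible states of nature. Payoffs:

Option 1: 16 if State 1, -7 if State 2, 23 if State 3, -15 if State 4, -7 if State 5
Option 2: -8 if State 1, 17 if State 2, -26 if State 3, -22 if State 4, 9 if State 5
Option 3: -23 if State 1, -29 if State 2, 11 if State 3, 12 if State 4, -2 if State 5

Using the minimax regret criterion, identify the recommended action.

Column bests: State 1=16, State 2=17, State 3=23, State 4=12, State 5=9.
Option 1 regrets: 0, 24, 0, 27, 16 → max 27
Option 2 regrets: 24, 0, 49, 34, 0 → max 49
Option 3 regrets: 39, 46, 12, 0, 11 → max 46
Smallest max regret = 27 → Option 1.

Option 1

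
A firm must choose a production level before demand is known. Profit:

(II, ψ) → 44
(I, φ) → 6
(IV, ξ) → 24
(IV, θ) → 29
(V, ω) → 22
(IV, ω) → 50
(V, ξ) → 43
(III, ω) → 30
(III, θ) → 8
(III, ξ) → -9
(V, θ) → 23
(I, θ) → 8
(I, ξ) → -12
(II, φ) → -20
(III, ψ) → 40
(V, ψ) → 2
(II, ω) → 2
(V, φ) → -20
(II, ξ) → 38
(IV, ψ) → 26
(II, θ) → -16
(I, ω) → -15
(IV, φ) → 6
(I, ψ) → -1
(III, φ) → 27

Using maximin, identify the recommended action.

IV

Row minima: I=-15, II=-20, III=-9, IV=6, V=-20
Best worst-case = 6 → IV.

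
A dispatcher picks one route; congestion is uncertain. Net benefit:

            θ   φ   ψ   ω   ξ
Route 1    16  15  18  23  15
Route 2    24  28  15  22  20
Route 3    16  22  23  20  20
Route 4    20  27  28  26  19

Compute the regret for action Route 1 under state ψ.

10

Best payoff under ψ is 28.
Regret = 28 − 18 = 10.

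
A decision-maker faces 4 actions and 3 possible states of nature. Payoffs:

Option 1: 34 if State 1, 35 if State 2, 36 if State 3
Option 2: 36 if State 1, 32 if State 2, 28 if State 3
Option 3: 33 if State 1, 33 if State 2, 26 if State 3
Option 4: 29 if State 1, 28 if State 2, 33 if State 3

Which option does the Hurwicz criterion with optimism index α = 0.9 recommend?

Option 1

Option 1: 0.9·36 + 0.1·34 = 35.8
Option 2: 0.9·36 + 0.1·28 = 35.2
Option 3: 0.9·33 + 0.1·26 = 32.3
Option 4: 0.9·33 + 0.1·28 = 32.5
Highest Hurwicz score = 35.8 → Option 1.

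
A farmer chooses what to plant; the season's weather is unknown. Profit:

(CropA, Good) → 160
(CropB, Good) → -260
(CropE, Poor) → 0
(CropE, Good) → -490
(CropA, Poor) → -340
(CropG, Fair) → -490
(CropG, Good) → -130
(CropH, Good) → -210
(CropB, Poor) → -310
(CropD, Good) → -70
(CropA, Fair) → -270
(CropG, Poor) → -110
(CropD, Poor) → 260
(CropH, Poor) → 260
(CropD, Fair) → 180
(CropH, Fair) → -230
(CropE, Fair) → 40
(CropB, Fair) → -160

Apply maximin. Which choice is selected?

CropD

Row minima: CropH=-230, CropA=-340, CropE=-490, CropD=-70, CropG=-490, CropB=-310
Best worst-case = -70 → CropD.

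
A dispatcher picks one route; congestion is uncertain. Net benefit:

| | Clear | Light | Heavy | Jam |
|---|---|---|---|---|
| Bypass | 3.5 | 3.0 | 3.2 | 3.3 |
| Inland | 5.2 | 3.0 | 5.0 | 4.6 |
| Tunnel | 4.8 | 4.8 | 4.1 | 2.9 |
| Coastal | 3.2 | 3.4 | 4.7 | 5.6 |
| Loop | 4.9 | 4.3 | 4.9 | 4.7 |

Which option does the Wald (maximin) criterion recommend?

Loop

Row minima: Bypass=3.0, Inland=3.0, Tunnel=2.9, Coastal=3.2, Loop=4.3
Best worst-case = 4.3 → Loop.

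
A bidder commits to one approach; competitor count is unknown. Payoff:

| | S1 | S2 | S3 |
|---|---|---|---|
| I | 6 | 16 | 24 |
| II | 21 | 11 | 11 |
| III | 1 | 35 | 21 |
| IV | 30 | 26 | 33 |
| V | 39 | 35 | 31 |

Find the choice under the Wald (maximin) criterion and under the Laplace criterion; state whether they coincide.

maximin → V; laplace → V (agree)

Row minima: I=6, II=11, III=1, IV=26, V=31
Best worst-case = 31 → V.
Row averages: I=46/3, II=43/3, III=19, IV=89/3, V=35
Highest average = 35 → V.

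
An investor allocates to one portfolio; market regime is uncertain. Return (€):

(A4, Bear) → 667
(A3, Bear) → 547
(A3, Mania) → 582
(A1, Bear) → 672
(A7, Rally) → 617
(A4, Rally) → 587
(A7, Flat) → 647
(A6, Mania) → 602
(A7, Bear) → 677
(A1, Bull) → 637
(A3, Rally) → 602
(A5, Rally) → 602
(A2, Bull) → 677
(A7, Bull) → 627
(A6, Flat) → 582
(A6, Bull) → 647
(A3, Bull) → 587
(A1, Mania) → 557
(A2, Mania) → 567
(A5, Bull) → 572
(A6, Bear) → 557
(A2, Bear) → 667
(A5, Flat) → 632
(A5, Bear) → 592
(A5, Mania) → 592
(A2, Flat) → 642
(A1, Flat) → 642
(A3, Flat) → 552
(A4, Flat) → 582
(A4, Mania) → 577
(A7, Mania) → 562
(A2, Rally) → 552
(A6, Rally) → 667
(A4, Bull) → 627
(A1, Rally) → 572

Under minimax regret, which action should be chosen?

A7

Column bests: Bear=677, Flat=647, Bull=677, Rally=667, Mania=602.
A1 regrets: 5, 5, 40, 95, 45 → max 95
A2 regrets: 10, 5, 0, 115, 35 → max 115
A3 regrets: 130, 95, 90, 65, 20 → max 130
A4 regrets: 10, 65, 50, 80, 25 → max 80
A5 regrets: 85, 15, 105, 65, 10 → max 105
A6 regrets: 120, 65, 30, 0, 0 → max 120
A7 regrets: 0, 0, 50, 50, 40 → max 50
Smallest max regret = 50 → A7.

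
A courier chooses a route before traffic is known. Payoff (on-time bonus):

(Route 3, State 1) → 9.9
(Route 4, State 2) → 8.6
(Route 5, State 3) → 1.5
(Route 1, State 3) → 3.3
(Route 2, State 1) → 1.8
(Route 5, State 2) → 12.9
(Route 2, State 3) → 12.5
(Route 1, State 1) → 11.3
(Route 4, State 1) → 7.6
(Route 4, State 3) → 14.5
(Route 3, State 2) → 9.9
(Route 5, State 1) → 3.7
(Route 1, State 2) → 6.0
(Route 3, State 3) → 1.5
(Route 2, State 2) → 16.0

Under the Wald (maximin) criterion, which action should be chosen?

Row minima: Route 1=3.3, Route 2=1.8, Route 3=1.5, Route 4=7.6, Route 5=1.5
Best worst-case = 7.6 → Route 4.

Route 4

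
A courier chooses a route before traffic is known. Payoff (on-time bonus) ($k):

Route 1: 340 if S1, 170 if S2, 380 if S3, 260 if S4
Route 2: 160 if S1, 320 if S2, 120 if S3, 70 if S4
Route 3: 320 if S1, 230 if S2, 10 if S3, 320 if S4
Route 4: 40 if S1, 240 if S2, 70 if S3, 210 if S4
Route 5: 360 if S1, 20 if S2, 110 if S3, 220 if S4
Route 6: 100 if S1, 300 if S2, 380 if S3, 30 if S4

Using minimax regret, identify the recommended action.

Route 1

Column bests: S1=360, S2=320, S3=380, S4=320.
Route 1 regrets: 20, 150, 0, 60 → max 150
Route 2 regrets: 200, 0, 260, 250 → max 260
Route 3 regrets: 40, 90, 370, 0 → max 370
Route 4 regrets: 320, 80, 310, 110 → max 320
Route 5 regrets: 0, 300, 270, 100 → max 300
Route 6 regrets: 260, 20, 0, 290 → max 290
Smallest max regret = 150 → Route 1.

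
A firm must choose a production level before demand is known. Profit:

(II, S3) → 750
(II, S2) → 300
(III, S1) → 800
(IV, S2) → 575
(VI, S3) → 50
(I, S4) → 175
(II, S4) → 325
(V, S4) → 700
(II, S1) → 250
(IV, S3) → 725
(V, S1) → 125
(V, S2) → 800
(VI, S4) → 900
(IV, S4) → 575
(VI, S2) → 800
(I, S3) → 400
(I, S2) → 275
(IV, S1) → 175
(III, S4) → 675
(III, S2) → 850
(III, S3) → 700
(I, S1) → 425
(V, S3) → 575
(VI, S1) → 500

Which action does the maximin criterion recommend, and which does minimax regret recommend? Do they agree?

maximin → III; minimax regret → III (agree)

Row minima: I=175, II=250, III=675, IV=175, V=125, VI=50
Best worst-case = 675 → III.
Column bests: S1=800, S2=850, S3=750, S4=900.
I regrets: 375, 575, 350, 725 → max 725
II regrets: 550, 550, 0, 575 → max 575
III regrets: 0, 0, 50, 225 → max 225
IV regrets: 625, 275, 25, 325 → max 625
V regrets: 675, 50, 175, 200 → max 675
VI regrets: 300, 50, 700, 0 → max 700
Smallest max regret = 225 → III.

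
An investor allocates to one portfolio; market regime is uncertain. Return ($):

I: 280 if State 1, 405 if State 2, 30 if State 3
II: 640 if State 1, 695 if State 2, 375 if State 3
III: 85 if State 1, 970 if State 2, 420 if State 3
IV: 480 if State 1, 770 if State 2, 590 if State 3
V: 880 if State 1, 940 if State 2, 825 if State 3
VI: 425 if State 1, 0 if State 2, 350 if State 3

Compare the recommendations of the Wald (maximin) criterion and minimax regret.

Row minima: I=30, II=375, III=85, IV=480, V=825, VI=0
Best worst-case = 825 → V.
Column bests: State 1=880, State 2=970, State 3=825.
I regrets: 600, 565, 795 → max 795
II regrets: 240, 275, 450 → max 450
III regrets: 795, 0, 405 → max 795
IV regrets: 400, 200, 235 → max 400
V regrets: 0, 30, 0 → max 30
VI regrets: 455, 970, 475 → max 970
Smallest max regret = 30 → V.

maximin → V; minimax regret → V (agree)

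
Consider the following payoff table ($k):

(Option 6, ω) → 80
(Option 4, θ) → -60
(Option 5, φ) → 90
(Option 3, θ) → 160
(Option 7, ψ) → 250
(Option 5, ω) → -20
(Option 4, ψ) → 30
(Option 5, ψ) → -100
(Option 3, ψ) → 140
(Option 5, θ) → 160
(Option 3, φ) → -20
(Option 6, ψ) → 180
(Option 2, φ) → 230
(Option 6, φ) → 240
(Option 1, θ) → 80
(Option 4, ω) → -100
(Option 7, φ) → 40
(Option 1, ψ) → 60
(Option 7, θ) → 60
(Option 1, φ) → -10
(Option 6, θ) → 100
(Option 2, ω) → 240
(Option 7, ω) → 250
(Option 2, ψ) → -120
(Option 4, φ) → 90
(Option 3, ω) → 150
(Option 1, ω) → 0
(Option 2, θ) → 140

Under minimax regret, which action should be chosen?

Option 6

Column bests: θ=160, φ=240, ψ=250, ω=250.
Option 1 regrets: 80, 250, 190, 250 → max 250
Option 2 regrets: 20, 10, 370, 10 → max 370
Option 3 regrets: 0, 260, 110, 100 → max 260
Option 4 regrets: 220, 150, 220, 350 → max 350
Option 5 regrets: 0, 150, 350, 270 → max 350
Option 6 regrets: 60, 0, 70, 170 → max 170
Option 7 regrets: 100, 200, 0, 0 → max 200
Smallest max regret = 170 → Option 6.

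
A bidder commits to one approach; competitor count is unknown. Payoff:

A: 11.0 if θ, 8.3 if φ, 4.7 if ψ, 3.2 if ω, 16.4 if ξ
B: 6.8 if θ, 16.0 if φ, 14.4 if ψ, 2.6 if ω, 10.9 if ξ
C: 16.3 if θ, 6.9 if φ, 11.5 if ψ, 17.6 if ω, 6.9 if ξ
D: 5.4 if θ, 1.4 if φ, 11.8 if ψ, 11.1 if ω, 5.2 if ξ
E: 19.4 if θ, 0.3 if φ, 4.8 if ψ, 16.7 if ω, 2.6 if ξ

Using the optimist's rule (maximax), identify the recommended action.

E

Row maxima: A=16.4, B=16.0, C=17.6, D=11.8, E=19.4
Best best-case = 19.4 → E.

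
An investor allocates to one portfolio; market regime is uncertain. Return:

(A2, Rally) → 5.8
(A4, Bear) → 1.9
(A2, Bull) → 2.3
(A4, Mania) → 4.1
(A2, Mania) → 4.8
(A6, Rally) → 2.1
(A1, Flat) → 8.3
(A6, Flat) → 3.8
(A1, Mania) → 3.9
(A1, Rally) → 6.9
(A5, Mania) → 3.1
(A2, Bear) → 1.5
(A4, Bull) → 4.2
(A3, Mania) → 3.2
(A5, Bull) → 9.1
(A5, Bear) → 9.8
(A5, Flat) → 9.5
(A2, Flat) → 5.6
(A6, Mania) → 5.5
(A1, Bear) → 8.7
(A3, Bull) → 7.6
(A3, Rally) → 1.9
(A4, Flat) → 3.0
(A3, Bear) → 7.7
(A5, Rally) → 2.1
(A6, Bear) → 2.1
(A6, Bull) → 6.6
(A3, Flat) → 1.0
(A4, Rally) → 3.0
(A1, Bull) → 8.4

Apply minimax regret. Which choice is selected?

Column bests: Bear=9.8, Flat=9.5, Bull=9.1, Rally=6.9, Mania=5.5.
A1 regrets: 1.1, 1.2, 0.7, 0.0, 1.6 → max 1.6
A2 regrets: 8.3, 3.9, 6.8, 1.1, 0.7 → max 8.3
A3 regrets: 2.1, 8.5, 1.5, 5.0, 2.3 → max 8.5
A4 regrets: 7.9, 6.5, 4.9, 3.9, 1.4 → max 7.9
A5 regrets: 0.0, 0.0, 0.0, 4.8, 2.4 → max 4.8
A6 regrets: 7.7, 5.7, 2.5, 4.8, 0.0 → max 7.7
Smallest max regret = 1.6 → A1.

A1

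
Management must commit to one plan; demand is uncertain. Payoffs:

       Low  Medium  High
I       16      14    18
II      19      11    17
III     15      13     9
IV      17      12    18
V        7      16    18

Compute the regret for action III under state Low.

4

Best payoff under Low is 19.
Regret = 19 − 15 = 4.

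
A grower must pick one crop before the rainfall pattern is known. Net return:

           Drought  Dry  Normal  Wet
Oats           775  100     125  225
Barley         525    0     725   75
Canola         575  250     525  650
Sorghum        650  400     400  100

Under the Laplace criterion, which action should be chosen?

Row averages: Oats=306.25, Barley=331.25, Canola=500, Sorghum=387.5
Highest average = 500 → Canola.

Canola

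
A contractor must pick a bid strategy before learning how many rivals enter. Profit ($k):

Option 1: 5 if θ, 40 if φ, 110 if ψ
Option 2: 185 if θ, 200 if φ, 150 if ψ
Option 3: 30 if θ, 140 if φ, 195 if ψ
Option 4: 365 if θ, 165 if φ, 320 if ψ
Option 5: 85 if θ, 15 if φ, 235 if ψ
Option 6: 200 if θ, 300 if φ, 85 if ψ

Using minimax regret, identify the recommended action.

Column bests: θ=365, φ=300, ψ=320.
Option 1 regrets: 360, 260, 210 → max 360
Option 2 regrets: 180, 100, 170 → max 180
Option 3 regrets: 335, 160, 125 → max 335
Option 4 regrets: 0, 135, 0 → max 135
Option 5 regrets: 280, 285, 85 → max 285
Option 6 regrets: 165, 0, 235 → max 235
Smallest max regret = 135 → Option 4.

Option 4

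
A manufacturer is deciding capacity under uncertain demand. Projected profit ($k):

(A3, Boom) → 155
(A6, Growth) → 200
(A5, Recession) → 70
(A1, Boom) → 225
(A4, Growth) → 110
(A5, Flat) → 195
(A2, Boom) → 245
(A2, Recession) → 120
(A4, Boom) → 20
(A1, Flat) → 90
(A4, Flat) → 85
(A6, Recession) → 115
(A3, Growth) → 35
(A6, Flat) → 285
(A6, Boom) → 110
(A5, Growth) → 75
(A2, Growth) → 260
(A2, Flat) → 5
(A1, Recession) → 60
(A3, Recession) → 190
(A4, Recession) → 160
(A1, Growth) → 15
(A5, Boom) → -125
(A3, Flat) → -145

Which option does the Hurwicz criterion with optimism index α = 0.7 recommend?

A6

A1: 0.7·225 + 0.3·15 = 162
A2: 0.7·260 + 0.3·5 = 183.5
A3: 0.7·190 + 0.3·(-145) = 89.5
A4: 0.7·160 + 0.3·20 = 118
A5: 0.7·195 + 0.3·(-125) = 99
A6: 0.7·285 + 0.3·110 = 232.5
Highest Hurwicz score = 232.5 → A6.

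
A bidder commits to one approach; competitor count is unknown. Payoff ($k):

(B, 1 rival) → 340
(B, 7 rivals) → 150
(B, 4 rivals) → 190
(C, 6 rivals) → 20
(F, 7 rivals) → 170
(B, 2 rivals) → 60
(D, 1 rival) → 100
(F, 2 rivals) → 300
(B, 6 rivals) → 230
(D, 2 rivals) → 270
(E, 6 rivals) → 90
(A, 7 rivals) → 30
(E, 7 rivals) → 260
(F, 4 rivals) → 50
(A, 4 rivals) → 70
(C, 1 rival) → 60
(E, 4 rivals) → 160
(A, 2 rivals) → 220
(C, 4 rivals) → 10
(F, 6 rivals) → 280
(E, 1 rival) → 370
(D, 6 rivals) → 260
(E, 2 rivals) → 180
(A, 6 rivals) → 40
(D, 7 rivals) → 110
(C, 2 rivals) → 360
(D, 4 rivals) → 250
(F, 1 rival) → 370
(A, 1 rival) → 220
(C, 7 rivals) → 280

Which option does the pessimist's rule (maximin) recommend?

Row minima: A=30, B=60, C=10, D=100, E=90, F=50
Best worst-case = 100 → D.

D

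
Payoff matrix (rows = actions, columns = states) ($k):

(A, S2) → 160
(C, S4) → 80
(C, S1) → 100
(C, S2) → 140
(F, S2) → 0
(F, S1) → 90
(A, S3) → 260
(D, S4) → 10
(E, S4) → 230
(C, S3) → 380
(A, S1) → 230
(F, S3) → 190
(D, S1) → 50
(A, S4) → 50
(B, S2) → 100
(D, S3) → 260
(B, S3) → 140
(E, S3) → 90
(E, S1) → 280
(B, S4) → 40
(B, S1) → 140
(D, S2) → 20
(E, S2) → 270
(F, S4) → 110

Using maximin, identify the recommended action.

Row minima: A=50, B=40, C=80, D=10, E=90, F=0
Best worst-case = 90 → E.

E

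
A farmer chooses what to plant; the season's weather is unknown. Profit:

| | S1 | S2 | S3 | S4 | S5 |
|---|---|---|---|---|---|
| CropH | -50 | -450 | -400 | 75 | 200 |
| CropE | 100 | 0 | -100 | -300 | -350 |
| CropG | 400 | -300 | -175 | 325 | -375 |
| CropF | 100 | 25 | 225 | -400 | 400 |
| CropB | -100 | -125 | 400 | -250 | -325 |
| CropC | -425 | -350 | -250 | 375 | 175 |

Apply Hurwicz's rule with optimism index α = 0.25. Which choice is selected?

CropH: 0.25·200 + 0.75·(-450) = -287.5
CropE: 0.25·100 + 0.75·(-350) = -237.5
CropG: 0.25·400 + 0.75·(-375) = -181.25
CropF: 0.25·400 + 0.75·(-400) = -200
CropB: 0.25·400 + 0.75·(-325) = -143.75
CropC: 0.25·375 + 0.75·(-425) = -225
Highest Hurwicz score = -143.75 → CropB.

CropB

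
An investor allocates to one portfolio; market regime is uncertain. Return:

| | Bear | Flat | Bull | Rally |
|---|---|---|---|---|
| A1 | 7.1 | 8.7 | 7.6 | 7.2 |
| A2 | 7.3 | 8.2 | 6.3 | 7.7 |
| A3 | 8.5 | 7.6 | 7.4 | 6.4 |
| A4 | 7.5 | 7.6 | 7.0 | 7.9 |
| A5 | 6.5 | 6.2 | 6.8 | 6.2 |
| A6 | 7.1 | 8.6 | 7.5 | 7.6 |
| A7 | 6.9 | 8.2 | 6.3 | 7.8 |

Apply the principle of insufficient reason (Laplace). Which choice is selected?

Row averages: A1=7.65, A2=7.375, A3=7.475, A4=7.5, A5=6.425, A6=7.7, A7=7.3
Highest average = 7.7 → A6.

A6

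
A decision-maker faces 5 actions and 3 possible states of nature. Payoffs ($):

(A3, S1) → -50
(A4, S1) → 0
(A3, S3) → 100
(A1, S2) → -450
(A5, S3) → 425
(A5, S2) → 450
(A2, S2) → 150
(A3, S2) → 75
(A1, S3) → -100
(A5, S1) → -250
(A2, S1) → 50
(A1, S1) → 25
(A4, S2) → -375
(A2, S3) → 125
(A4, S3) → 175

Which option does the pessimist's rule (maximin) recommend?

Row minima: A1=-450, A2=50, A3=-50, A4=-375, A5=-250
Best worst-case = 50 → A2.

A2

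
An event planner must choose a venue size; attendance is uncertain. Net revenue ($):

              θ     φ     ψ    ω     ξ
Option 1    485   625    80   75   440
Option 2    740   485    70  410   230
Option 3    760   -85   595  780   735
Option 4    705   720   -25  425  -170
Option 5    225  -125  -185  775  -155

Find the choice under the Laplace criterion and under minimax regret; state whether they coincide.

Row averages: Option 1=341, Option 2=387, Option 3=557, Option 4=331, Option 5=107
Highest average = 557 → Option 3.
Column bests: θ=760, φ=720, ψ=595, ω=780, ξ=735.
Option 1 regrets: 275, 95, 515, 705, 295 → max 705
Option 2 regrets: 20, 235, 525, 370, 505 → max 525
Option 3 regrets: 0, 805, 0, 0, 0 → max 805
Option 4 regrets: 55, 0, 620, 355, 905 → max 905
Option 5 regrets: 535, 845, 780, 5, 890 → max 890
Smallest max regret = 525 → Option 2.

laplace → Option 3; minimax regret → Option 2 (disagree)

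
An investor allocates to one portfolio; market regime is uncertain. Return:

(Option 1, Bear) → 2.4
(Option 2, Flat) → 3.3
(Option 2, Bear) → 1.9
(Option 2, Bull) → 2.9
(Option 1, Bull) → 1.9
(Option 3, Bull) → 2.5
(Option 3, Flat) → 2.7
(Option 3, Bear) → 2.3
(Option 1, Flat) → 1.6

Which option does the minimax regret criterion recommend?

Column bests: Bear=2.4, Flat=3.3, Bull=2.9.
Option 1 regrets: 0.0, 1.7, 1.0 → max 1.7
Option 2 regrets: 0.5, 0.0, 0.0 → max 0.5
Option 3 regrets: 0.1, 0.6, 0.4 → max 0.6
Smallest max regret = 0.5 → Option 2.

Option 2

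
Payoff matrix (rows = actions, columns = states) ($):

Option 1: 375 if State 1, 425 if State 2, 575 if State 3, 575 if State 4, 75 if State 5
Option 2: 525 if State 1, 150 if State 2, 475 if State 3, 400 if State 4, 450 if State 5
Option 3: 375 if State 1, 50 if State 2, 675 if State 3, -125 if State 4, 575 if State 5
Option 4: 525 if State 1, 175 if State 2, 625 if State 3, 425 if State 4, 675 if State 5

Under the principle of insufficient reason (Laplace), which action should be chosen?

Option 4

Row averages: Option 1=405, Option 2=400, Option 3=310, Option 4=485
Highest average = 485 → Option 4.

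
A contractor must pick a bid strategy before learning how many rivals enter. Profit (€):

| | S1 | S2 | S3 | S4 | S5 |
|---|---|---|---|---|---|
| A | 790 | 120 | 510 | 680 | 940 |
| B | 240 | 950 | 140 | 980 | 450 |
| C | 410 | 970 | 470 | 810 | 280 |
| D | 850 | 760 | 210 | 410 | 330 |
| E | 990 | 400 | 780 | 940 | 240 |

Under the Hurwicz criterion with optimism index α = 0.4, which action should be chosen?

C

A: 0.4·940 + 0.6·120 = 448
B: 0.4·980 + 0.6·140 = 476
C: 0.4·970 + 0.6·280 = 556
D: 0.4·850 + 0.6·210 = 466
E: 0.4·990 + 0.6·240 = 540
Highest Hurwicz score = 556 → C.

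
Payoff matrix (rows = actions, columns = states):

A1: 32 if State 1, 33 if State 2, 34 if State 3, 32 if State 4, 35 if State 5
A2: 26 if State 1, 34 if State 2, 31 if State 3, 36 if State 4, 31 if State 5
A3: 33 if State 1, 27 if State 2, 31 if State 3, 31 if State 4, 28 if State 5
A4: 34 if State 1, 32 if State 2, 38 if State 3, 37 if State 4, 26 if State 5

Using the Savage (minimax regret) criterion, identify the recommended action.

Column bests: State 1=34, State 2=34, State 3=38, State 4=37, State 5=35.
A1 regrets: 2, 1, 4, 5, 0 → max 5
A2 regrets: 8, 0, 7, 1, 4 → max 8
A3 regrets: 1, 7, 7, 6, 7 → max 7
A4 regrets: 0, 2, 0, 0, 9 → max 9
Smallest max regret = 5 → A1.

A1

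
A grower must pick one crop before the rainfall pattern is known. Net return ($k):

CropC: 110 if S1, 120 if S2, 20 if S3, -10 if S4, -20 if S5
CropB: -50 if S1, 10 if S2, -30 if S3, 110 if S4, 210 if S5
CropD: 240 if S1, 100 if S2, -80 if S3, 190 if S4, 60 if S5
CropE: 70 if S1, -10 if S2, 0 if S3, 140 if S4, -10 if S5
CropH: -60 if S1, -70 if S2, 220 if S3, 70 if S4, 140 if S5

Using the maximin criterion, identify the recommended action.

Row minima: CropC=-20, CropB=-50, CropD=-80, CropE=-10, CropH=-70
Best worst-case = -10 → CropE.

CropE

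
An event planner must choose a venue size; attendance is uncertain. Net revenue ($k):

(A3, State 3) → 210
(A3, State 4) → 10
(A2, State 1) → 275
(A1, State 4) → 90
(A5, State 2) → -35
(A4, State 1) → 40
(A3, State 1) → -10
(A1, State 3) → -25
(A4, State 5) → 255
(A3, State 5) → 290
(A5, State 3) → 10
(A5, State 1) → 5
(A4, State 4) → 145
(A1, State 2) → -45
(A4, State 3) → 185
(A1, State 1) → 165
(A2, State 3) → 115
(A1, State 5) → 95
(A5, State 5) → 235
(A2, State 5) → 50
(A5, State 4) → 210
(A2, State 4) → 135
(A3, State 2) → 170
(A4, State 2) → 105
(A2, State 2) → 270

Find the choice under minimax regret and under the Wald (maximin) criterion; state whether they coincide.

Column bests: State 1=275, State 2=270, State 3=210, State 4=210, State 5=290.
A1 regrets: 110, 315, 235, 120, 195 → max 315
A2 regrets: 0, 0, 95, 75, 240 → max 240
A3 regrets: 285, 100, 0, 200, 0 → max 285
A4 regrets: 235, 165, 25, 65, 35 → max 235
A5 regrets: 270, 305, 200, 0, 55 → max 305
Smallest max regret = 235 → A4.
Row minima: A1=-45, A2=50, A3=-10, A4=40, A5=-35
Best worst-case = 50 → A2.

minimax regret → A4; maximin → A2 (disagree)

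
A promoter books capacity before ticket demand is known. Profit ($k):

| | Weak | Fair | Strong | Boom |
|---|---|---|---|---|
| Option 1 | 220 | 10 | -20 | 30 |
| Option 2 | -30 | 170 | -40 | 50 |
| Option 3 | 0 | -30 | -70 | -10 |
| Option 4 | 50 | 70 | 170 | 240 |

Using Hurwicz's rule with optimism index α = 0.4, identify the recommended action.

Option 4

Option 1: 0.4·220 + 0.6·(-20) = 76
Option 2: 0.4·170 + 0.6·(-40) = 44
Option 3: 0.4·0 + 0.6·(-70) = -42
Option 4: 0.4·240 + 0.6·50 = 126
Highest Hurwicz score = 126 → Option 4.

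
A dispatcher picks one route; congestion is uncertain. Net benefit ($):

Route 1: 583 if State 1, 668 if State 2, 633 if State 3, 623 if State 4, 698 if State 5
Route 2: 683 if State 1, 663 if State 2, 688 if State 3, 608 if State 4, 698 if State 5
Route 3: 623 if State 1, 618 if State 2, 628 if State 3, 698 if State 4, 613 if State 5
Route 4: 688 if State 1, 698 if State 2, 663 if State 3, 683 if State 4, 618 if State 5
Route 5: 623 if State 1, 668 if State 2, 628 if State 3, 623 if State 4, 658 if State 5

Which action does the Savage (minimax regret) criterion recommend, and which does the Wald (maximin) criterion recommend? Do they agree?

Column bests: State 1=688, State 2=698, State 3=688, State 4=698, State 5=698.
Route 1 regrets: 105, 30, 55, 75, 0 → max 105
Route 2 regrets: 5, 35, 0, 90, 0 → max 90
Route 3 regrets: 65, 80, 60, 0, 85 → max 85
Route 4 regrets: 0, 0, 25, 15, 80 → max 80
Route 5 regrets: 65, 30, 60, 75, 40 → max 75
Smallest max regret = 75 → Route 5.
Row minima: Route 1=583, Route 2=608, Route 3=613, Route 4=618, Route 5=623
Best worst-case = 623 → Route 5.

minimax regret → Route 5; maximin → Route 5 (agree)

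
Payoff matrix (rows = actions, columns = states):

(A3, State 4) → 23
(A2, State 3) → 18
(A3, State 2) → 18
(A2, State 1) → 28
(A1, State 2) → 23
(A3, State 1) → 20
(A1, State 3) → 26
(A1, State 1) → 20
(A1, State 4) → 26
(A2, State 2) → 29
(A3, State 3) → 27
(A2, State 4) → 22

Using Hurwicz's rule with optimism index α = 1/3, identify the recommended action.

A1: 1/3·26 + 2/3·20 = 22
A2: 1/3·29 + 2/3·18 = 65/3
A3: 1/3·27 + 2/3·18 = 21
Highest Hurwicz score = 22 → A1.

A1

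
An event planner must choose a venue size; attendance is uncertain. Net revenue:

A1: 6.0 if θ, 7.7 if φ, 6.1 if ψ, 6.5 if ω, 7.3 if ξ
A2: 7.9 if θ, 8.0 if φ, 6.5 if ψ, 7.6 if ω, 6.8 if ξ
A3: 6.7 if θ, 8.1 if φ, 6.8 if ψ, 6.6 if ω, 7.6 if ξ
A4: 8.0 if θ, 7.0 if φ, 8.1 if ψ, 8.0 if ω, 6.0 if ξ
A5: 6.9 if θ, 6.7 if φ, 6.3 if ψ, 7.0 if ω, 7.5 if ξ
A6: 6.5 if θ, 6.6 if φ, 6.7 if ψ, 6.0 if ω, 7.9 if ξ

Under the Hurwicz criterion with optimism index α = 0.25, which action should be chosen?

A3

A1: 0.25·7.7 + 0.75·6.0 = 6.425
A2: 0.25·8.0 + 0.75·6.5 = 6.875
A3: 0.25·8.1 + 0.75·6.6 = 6.975
A4: 0.25·8.1 + 0.75·6.0 = 6.525
A5: 0.25·7.5 + 0.75·6.3 = 6.6
A6: 0.25·7.9 + 0.75·6.0 = 6.475
Highest Hurwicz score = 6.975 → A3.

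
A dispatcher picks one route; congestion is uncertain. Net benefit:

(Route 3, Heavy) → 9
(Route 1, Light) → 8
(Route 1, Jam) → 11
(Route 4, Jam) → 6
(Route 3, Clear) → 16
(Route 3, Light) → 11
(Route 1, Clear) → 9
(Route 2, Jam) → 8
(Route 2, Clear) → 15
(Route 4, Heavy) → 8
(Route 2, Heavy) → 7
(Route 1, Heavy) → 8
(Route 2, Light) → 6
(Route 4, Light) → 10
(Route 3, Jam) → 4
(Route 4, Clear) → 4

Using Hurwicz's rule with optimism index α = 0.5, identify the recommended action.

Route 2

Route 1: 0.5·11 + 0.5·8 = 9.5
Route 2: 0.5·15 + 0.5·6 = 10.5
Route 3: 0.5·16 + 0.5·4 = 10
Route 4: 0.5·10 + 0.5·4 = 7
Highest Hurwicz score = 10.5 → Route 2.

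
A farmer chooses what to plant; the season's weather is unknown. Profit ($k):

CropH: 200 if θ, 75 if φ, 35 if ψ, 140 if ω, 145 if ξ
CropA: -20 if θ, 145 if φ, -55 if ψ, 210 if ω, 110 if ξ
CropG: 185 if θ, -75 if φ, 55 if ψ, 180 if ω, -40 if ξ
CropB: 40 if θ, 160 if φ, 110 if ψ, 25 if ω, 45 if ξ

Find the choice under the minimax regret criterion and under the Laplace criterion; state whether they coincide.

minimax regret → CropH; laplace → CropH (agree)

Column bests: θ=200, φ=160, ψ=110, ω=210, ξ=145.
CropH regrets: 0, 85, 75, 70, 0 → max 85
CropA regrets: 220, 15, 165, 0, 35 → max 220
CropG regrets: 15, 235, 55, 30, 185 → max 235
CropB regrets: 160, 0, 0, 185, 100 → max 185
Smallest max regret = 85 → CropH.
Row averages: CropH=119, CropA=78, CropG=61, CropB=76
Highest average = 119 → CropH.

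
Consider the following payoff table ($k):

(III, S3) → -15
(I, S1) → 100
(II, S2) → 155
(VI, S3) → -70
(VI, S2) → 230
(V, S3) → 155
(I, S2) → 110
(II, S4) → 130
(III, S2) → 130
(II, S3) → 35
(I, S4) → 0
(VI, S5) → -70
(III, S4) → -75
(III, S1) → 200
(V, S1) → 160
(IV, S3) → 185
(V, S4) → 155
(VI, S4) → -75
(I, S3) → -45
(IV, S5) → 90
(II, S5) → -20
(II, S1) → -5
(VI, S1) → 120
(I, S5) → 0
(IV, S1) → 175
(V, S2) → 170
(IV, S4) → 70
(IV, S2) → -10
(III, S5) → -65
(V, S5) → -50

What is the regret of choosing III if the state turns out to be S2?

Best payoff under S2 is 230.
Regret = 230 − 130 = 100.

100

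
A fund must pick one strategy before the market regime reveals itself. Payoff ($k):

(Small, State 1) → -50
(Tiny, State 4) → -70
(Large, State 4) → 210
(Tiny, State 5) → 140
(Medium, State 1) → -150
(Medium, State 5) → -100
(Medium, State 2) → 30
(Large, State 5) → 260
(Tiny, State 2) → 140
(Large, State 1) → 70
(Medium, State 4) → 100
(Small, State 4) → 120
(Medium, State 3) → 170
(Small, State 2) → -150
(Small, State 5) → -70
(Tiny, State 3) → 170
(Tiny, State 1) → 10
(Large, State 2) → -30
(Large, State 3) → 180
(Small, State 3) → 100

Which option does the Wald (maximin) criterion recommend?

Row minima: Tiny=-70, Small=-150, Medium=-150, Large=-30
Best worst-case = -30 → Large.

Large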